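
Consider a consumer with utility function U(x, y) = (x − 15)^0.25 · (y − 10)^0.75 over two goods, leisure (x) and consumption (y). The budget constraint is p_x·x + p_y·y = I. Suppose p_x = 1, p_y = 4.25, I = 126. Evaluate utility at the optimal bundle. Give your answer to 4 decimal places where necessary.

Let x' = x−15, y' = y−10. MRS = (1/3)·y'/x' = p_x/p_y.
After buying the subsistence bundle (15, 10), a share 0.25 of the remaining income goes to x: x* = 15 + 0.25·(I − 15p_x − 10p_y)/p_x.
Discretionary income = 126 − 15·1 − 10·4.25 = 68.5; x* = 15 + 0.25·68.5/1 = 32.125; y* = 10 + 0.75·68.5/4.25 = 22.0882.
Utility at the optimum: U(32.125, 22.0882) = 13.188.

V = 13.188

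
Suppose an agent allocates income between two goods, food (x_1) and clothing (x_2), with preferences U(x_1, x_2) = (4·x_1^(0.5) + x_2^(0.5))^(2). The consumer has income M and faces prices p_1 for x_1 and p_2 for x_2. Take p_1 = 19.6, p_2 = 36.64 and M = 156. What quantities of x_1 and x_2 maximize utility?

x_1* = 7.7017, x_2* = 0.1377

From the CES first-order condition, 4·(x_2/x_1)^(0.5) = p_1/p_2.
Solve for the ratio: x_2/x_1 = [(1/4)·p_1/p_2]^(2).
With the ratio pinned down, the budget gives x_1* = M/(p_1 + p_2·(x_2/x_1)) and x_2* = (x_2/x_1)·x_1*.
Numerically x_2/x_1 = 0.017885, so x_1* = 156/(19.6 + 36.64·0.017885) = 7.7017 and x_2* = 0.017885·7.7017 = 0.1377.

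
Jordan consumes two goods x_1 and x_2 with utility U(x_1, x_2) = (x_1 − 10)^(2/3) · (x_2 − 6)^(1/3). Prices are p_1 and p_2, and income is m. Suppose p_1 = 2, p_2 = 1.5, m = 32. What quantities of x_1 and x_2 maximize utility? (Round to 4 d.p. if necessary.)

Let x_1' = x_1−10, x_2' = x_2−6. MRS = 2·x_2'/x_1' = p_1/p_2.
After buying the subsistence bundle (10, 6), a share 2/3 of the remaining income goes to x_1: x_1* = 10 + 2/3·(m − 10p_1 − 6p_2)/p_1.
Discretionary income = 32 − 10·2 − 6·1.5 = 3; x_1* = 10 + 2/3·3/2 = 11; x_2* = 6 + 1/3·3/1.5 = 6.6667.

x_1* = 11, x_2* = 6.6667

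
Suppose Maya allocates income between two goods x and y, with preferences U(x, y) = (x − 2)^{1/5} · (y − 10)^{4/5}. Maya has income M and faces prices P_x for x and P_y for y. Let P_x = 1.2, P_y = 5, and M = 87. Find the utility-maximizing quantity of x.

x* = 7.7667

MRS = (1/4)·(y−10)/(x−2). Tangency with P_x/P_y gives y−10 = 4·(P_x/P_y)·(x−2).
After buying the subsistence bundle (2, 10), a share 0.2 of the remaining income goes to x: x* = 2 + 0.2·(M − 2P_x − 10P_y)/P_x.
Discretionary income = 87 − 2·1.2 − 10·5 = 34.6; x* = 2 + 0.2·34.6/1.2 = 7.7667.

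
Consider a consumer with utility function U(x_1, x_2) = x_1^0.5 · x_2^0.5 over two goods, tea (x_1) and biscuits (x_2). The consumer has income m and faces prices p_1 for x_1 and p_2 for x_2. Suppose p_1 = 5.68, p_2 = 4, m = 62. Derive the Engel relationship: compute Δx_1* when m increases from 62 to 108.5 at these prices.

Δx_1* = 4.0933

The MRS is x_2/x_1. Set MRS = p_1/p_2.
So 0.5·p_2·x_2 = 0.5·p_1·x_1; combined with the budget, a share 0.5 of income goes to x_1.
Demand: x_1*(p_1,p_2,m) = 0.5·m/p_1 and x_2* = 0.5·m/p_2.
At p_1=5.68, p_2=4, m=62: x_1* = 0.5·62/5.68 = 5.4577.
At m' = 108.5: x_1* = 9.5511. Change: 9.5511 − 5.4577 = 4.0933.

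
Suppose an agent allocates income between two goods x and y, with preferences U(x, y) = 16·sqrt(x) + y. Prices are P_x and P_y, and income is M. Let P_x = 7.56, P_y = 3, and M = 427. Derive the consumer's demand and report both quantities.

x* = 10.0781, y* = 116.9365

Solve: √x = 8·P_y/P_x, so x*(P_x,P_y) = (8·P_y/P_x)², and y* = (M − P_x·x*)/P_y.
Plugging in: x* = (8·3/7.56)² = 10.0781, y* = 116.9365.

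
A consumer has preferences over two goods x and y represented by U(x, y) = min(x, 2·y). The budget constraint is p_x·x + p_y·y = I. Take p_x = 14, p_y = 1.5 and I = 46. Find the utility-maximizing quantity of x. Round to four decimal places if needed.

Here 2·14 + 1.5 = 29.5, giving x* = 3.1186.

x* = 3.1186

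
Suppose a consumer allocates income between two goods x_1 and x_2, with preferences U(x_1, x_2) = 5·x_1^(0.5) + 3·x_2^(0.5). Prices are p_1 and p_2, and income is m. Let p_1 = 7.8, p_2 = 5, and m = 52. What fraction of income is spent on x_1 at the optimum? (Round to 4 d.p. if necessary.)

share on x_1 = 0.6404

Substitute x_2 = (x_2/x_1)·x_1 into the budget: x_1* = m/(p_1 + p_2·(x_2/x_1)).
Numerically x_2/x_1 = 0.876096, so x_1* = 52/(7.8 + 5·0.876096) = 4.2691 and x_2* = 0.876096·4.2691 = 3.7402.
Expenditure on x_1: 7.8·4.2691 = 33.2992; share = 0.6404.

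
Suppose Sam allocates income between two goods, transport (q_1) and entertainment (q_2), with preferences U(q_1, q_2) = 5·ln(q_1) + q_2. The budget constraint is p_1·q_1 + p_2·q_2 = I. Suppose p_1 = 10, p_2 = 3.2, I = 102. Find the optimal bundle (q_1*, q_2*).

MU_q_1 = 5/q_1, MU_q_2 = 1. Tangency: 5/q_1 = p_1/p_2.
So q_1*(p_1,p_2) = 5·p_2/p_1, independent of income; and q_2* = (I − 5·p_2)/p_2.
At the given prices: q_1* = 5·3.2/10 = 1.6, and q_2* = 26.875.

q_1* = 1.6, q_2* = 26.875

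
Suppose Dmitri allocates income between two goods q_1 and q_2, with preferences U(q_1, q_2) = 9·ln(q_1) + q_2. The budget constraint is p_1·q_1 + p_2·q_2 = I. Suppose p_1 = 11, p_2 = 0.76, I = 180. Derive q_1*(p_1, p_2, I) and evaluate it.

So q_1*(p_1,p_2) = 9·p_2/p_1, independent of income; and q_2* = (I − 9·p_2)/p_2.
At the given prices: q_1* = 9·0.76/11 = 0.6218.

q_1* = 0.6218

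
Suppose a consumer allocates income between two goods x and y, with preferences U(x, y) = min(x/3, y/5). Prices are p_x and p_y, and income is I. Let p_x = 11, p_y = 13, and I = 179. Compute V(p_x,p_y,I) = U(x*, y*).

V = 1.8265

With perfect complements, no substitution: consume in ratio x:y = 3:5.
Budget: p_x·x + p_y·(5/3)·x = I, so (3·p_x + 5·p_y)·x = 3·I.
Demand: x*(p_x,p_y,I) = 3·I/(3·p_x + 5·p_y), y* = 5·I/(3·p_x + 5·p_y).
Here 3·11 + 5·13 = 98, giving x* = 5.4796 and y* = 9.1327.
Utility at the optimum: U(5.4796, 9.1327) = 1.8265.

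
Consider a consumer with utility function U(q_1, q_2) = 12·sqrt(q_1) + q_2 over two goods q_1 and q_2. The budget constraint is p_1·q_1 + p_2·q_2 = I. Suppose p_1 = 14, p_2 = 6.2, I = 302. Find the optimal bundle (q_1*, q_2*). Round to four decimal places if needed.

Set MRS = p_1/p_2: 6·q_1^(−1/2) = p_1/p_2.
Thus q_1* = (6·p_2/p_1)² — independent of I — with the rest of income spent on q_2.
Plugging in: q_1* = (6·6.2/14)² = 7.0604, q_2* = 32.7668.

q_1* = 7.0604, q_2* = 32.7668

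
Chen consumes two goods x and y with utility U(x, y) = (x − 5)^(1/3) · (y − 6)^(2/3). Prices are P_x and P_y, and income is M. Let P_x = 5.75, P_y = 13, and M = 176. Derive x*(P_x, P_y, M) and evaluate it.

x* = 9.0145

Let x' = x−5, y' = y−6. MRS = (1/2)·y'/x' = P_x/P_y.
After buying the subsistence bundle (5, 6), a share 1/3 of the remaining income goes to x: x* = 5 + 1/3·(M − 5P_x − 6P_y)/P_x.
Discretionary income = 176 − 5·5.75 − 6·13 = 69.25; x* = 5 + 1/3·69.25/5.75 = 9.0145.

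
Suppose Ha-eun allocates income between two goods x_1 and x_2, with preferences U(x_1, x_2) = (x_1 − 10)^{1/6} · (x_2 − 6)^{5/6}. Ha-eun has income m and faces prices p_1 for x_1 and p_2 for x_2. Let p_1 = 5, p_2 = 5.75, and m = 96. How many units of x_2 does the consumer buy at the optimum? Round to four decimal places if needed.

Let x_1' = x_1−10, x_2' = x_2−6. MRS = (1/5)·x_2'/x_1' = p_1/p_2.
After buying the subsistence bundle (10, 6), a share 1/6 of the remaining income goes to x_1: x_1* = 10 + 1/6·(m − 10p_1 − 6p_2)/p_1.
Discretionary income = 96 − 10·5 − 6·5.75 = 11.5; x_2* = 6 + 5/6·11.5/5.75 = 7.6667.

x_2* = 7.6667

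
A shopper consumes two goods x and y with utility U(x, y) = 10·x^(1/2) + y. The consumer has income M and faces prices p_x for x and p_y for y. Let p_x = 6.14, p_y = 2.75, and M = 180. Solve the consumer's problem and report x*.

x* = 5.015

Utility is quasi-linear in y; the FOC for x is 5/√x = p_x/p_y.
Thus x* = (5·p_y/p_x)² — independent of M — with the rest of income spent on y.
Plugging in: x* = (5·2.75/6.14)² = 5.015.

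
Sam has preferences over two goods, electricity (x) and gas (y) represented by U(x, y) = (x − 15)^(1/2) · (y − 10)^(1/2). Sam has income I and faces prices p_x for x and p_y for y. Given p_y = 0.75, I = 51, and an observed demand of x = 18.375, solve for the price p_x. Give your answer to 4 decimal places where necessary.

MRS = (y−10)/(x−15). Tangency with p_x/p_y gives y−10 = (p_x/p_y)·(x−15).
Substituting into the budget: x* = 15 + 0.5·(I − 15·p_x − 10·p_y)/p_x, and y* = 10 + 0.5·(…)/p_y.
Set x* = 18.375 in the demand function and solve for p_x: p_x = 2.

p_x = 2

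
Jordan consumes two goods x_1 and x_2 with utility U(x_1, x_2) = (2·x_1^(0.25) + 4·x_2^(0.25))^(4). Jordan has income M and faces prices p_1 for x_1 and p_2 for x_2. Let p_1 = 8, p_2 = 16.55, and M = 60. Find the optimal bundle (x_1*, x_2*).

With the ratio pinned down, the budget gives x_1* = M/(p_1 + p_2·(x_2/x_1)) and x_2* = (x_2/x_1)·x_1*.
Numerically x_2/x_1 = 0.955937, so x_1* = 60/(8 + 16.55·0.955937) = 2.5188 and x_2* = 0.955937·2.5188 = 2.4078.

x_1* = 2.5188, x_2* = 2.4078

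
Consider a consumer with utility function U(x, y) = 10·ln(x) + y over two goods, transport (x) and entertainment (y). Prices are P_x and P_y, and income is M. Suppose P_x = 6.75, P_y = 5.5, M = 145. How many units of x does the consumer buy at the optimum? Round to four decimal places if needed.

At the given prices: x* = 10·5.5/6.75 = 8.1481.

x* = 8.1481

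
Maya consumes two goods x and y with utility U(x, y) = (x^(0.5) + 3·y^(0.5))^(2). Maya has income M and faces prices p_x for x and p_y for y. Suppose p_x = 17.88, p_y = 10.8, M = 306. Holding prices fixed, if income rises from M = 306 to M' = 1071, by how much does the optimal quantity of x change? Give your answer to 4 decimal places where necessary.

MU_x ∝ x^(-0.5), MU_y ∝ 3·y^(-0.5), so MRS = (1/3)·(y/x)^(0.5) = p_x/p_y.
Hence y/x = (3·p_x/p_y)^(1/(0.5)), i.e. raised to the 2 power.
With the ratio pinned down, the budget gives x* = M/(p_x + p_y·(y/x)) and y* = (y/x)·x*.
Numerically y/x = 24.667778, so x* = 306/(17.88 + 10.8·24.667778) = 1.0764.
At M' = 1071: x* = 3.7673. Change: 3.7673 − 1.0764 = 2.6909.

Δx* = 2.6909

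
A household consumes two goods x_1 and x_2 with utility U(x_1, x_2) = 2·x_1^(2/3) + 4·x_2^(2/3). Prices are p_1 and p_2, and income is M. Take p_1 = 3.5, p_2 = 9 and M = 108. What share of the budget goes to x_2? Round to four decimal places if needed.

share on x_2 = 0.5475

Numerically x_2/x_1 = 0.470508, so x_1* = 108/(3.5 + 9·0.470508) = 13.9633 and x_2* = 0.470508·13.9633 = 6.5698.
Expenditure on x_2: 9·6.5698 = 59.1285; share = 0.5475.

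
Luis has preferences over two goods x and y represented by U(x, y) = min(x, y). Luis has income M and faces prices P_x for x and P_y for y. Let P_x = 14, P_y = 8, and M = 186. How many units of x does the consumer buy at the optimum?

x* = 8.4545

With perfect complements, no substitution: consume in ratio x:y = 1:1.
Budget: P_x·x + P_y·x = M, so (P_x + P_y)·x = M.
Demand: x*(P_x,P_y,M) = M/(P_x + P_y), y* = M/(P_x + P_y).
Here 14 + 8 = 22, giving x* = 8.4545.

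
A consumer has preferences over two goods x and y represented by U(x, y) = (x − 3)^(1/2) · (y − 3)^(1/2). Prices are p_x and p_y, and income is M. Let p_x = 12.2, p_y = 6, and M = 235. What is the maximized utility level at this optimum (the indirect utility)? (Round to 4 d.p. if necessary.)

V = 10.5427

Let x' = x−3, y' = y−3. MRS = y'/x' = p_x/p_y.
Substituting into the budget: x* = 3 + 0.5·(M − 3·p_x − 3·p_y)/p_x, and y* = 3 + 0.5·(…)/p_y.
Discretionary income = 235 − 3·12.2 − 3·6 = 180.4; x* = 3 + 0.5·180.4/12.2 = 10.3934; y* = 3 + 0.5·180.4/6 = 18.0333.
Utility at the optimum: U(10.3934, 18.0333) = 10.5427.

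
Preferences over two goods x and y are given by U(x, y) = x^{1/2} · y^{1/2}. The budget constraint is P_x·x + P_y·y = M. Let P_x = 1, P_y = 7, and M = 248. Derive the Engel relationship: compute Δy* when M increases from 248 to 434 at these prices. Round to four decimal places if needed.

Δy* = 13.2857

Tangency: MRS = y/x = P_x/P_y.
Rearranging, P_y·y = P_x·x. Substituting into the budget gives P_x·x·(1 + 1) = M.
Demand: x*(P_x,P_y,M) = 0.5·M/P_x and y* = 0.5·M/P_y.
At P_x=1, P_y=7, M=248: y* = 0.5·248/7 = 17.7143.
At M' = 434: y* = 31. Change: 31 − 17.7143 = 13.2857.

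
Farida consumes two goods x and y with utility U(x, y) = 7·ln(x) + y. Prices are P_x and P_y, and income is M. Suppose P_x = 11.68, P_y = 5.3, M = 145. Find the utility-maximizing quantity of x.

So x*(P_x,P_y) = 7·P_y/P_x, independent of income; and y* = (M − 7·P_y)/P_y.
At the given prices: x* = 7·5.3/11.68 = 3.1764.

x* = 3.1764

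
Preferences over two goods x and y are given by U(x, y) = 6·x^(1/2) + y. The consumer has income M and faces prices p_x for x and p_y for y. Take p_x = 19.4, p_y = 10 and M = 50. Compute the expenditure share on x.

Utility is quasi-linear in y; the FOC for x is 3/√x = p_x/p_y.
Thus x* = (3·p_y/p_x)² — independent of M — with the rest of income spent on y.
Plugging in: x* = (3·10/19.4)² = 2.3913, y* = 0.3608.
Expenditure on x: 19.4·2.3913 = 46.3918; share = 0.9278.

share on x = 0.9278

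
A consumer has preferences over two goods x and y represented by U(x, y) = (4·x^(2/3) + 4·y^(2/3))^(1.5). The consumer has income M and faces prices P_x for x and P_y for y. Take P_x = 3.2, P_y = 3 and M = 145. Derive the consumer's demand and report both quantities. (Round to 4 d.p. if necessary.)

x* = 21.1961, y* = 25.7242

From the CES first-order condition, (y/x)^(1/3) = P_x/P_y.
Hence y/x = (P_x/P_y)^(1/(1/3)), i.e. raised to the 3 power.
Substitute y = (y/x)·x into the budget: x* = M/(P_x + P_y·(y/x)).
Numerically y/x = 1.21363, so x* = 145/(3.2 + 3·1.21363) = 21.1961 and y* = 1.21363·21.1961 = 25.7242.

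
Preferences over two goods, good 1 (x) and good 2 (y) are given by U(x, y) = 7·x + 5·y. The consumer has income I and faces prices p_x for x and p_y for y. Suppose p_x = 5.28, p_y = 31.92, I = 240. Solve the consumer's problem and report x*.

Numerically: x* = 45.4545, y* = 0.

x* = 45.4545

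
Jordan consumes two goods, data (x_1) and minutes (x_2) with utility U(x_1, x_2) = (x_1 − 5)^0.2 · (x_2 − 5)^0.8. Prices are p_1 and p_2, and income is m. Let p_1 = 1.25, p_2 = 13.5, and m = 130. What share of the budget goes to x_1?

This is Cobb-Douglas in (x_1−5, x_2−5): tangency gives 0.2·p_2·(x_2−5) = 0.8·p_1·(x_1−5).
Substituting into the budget: x_1* = 5 + 0.2·(m − 5·p_1 − 5·p_2)/p_1, and x_2* = 5 + 0.8·(…)/p_2.
Discretionary income = 130 − 5·1.25 − 5·13.5 = 56.25; x_1* = 5 + 0.2·56.25/1.25 = 14; x_2* = 5 + 0.8·56.25/13.5 = 8.3333.
Expenditure on x_1: 1.25·14 = 17.5; share = 0.1346.

share on x_1 = 0.1346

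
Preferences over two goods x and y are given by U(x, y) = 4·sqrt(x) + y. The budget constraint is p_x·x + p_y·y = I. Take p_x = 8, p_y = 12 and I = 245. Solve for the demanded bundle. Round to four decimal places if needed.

Utility is quasi-linear in y; the FOC for x is 2/√x = p_x/p_y.
Thus x* = (2·p_y/p_x)² — independent of I — with the rest of income spent on y.
Plugging in: x* = (2·12/8)² = 9, y* = 14.4167.

x* = 9, y* = 14.4167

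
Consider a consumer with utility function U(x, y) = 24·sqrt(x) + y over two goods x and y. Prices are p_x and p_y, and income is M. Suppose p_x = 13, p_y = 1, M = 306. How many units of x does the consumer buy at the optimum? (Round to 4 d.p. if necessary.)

x* = 0.8521

Utility is quasi-linear in y; the FOC for x is 12/√x = p_x/p_y.
Solve: √x = 12·p_y/p_x, so x*(p_x,p_y) = (12·p_y/p_x)², and y* = (M − p_x·x*)/p_y.
Plugging in: x* = (12·1/13)² = 0.8521.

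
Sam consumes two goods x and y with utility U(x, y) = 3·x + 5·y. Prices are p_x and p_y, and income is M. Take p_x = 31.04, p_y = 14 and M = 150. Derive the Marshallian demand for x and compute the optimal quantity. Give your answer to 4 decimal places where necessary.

Linear utility — the consumer picks whichever good has higher MU/price: 3/31.04 = 0.0966 vs 5/14 = 0.3571.
y gives more utility per dollar, so spend all income on y: y* = M/p_y, x* = 0.
Numerically: x* = 0, y* = 10.7143.

x* = 0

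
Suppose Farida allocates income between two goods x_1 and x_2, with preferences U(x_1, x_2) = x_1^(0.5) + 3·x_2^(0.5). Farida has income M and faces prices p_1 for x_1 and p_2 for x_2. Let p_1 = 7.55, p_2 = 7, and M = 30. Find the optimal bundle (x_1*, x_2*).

x_1* = 0.3711, x_2* = 3.8854

MU_x_1 ∝ x_1^(-0.5), MU_x_2 ∝ 3·x_2^(-0.5), so MRS = (1/3)·(x_2/x_1)^(0.5) = p_1/p_2.
Hence x_2/x_1 = (3·p_1/p_2)^(1/(0.5)), i.e. raised to the 2 power.
Substitute x_2 = (x_2/x_1)·x_1 into the budget: x_1* = M/(p_1 + p_2·(x_2/x_1)).
Numerically x_2/x_1 = 10.469847, so x_1* = 30/(7.55 + 7·10.469847) = 0.3711 and x_2* = 10.469847·0.3711 = 3.8854.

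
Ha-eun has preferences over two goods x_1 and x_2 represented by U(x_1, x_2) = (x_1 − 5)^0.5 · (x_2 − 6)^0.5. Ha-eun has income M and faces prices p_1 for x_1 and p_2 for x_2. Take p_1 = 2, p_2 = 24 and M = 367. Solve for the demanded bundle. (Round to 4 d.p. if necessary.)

x_1* = 58.25, x_2* = 10.4375

MRS = (x_2−6)/(x_1−5). Tangency with p_1/p_2 gives x_2−6 = (p_1/p_2)·(x_1−5).
After buying the subsistence bundle (5, 6), a share 0.5 of the remaining income goes to x_1: x_1* = 5 + 0.5·(M − 5p_1 − 6p_2)/p_1.
Discretionary income = 367 − 5·2 − 6·24 = 213; x_1* = 5 + 0.5·213/2 = 58.25; x_2* = 6 + 0.5·213/24 = 10.4375.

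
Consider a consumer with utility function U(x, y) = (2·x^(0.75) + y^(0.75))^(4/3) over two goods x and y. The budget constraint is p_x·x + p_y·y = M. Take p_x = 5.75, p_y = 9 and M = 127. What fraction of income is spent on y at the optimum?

MU_x ∝ 2·x^(-0.25), MU_y ∝ y^(-0.25), so MRS = 2·(y/x)^(0.25) = p_x/p_y.
Hence y/x = ((1/2)·p_x/p_y)^(1/(0.25)), i.e. raised to the 4 power.
With the ratio pinned down, the budget gives x* = M/(p_x + p_y·(y/x)) and y* = (y/x)·x*.
Numerically y/x = 0.010413, so x* = 127/(5.75 + 9·0.010413) = 21.7327 and y* = 0.010413·21.7327 = 0.2263.
Expenditure on y: 9·0.2263 = 2.0368; share = 0.016.

share on y = 0.016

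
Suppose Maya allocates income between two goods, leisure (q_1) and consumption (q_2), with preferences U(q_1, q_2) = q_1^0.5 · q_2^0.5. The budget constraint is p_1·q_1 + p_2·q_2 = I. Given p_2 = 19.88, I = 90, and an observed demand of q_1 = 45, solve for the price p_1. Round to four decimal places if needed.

p_1 = 1

MU_q_1/MU_q_2 = (0.5·q_2)/(0.5·q_1); tangency sets this equal to p_1/p_2.
Rearranging, p_2·q_2 = p_1·q_1. Substituting into the budget gives p_1·q_1·(1 + 1) = I.
Demand: q_1*(p_1,p_2,I) = 0.5·I/p_1 and q_2* = 0.5·I/p_2.
Set q_1* = 45 in the demand function and solve for p_1: p_1 = 1.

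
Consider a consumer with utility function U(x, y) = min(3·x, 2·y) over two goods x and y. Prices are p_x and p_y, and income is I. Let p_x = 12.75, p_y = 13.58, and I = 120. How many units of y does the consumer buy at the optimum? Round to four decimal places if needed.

Demand: x*(p_x,p_y,I) = 2·I/(2·p_x + 3·p_y), y* = 3·I/(2·p_x + 3·p_y).
Here 2·12.75 + 3·13.58 = 66.24, giving y* = 5.4348.

y* = 5.4348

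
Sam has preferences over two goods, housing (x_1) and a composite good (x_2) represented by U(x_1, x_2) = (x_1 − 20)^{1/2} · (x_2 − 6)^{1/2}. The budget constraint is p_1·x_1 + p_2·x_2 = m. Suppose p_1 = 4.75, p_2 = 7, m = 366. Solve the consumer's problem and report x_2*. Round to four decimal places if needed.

x_2* = 22.3571

Discretionary income = 366 − 20·4.75 − 6·7 = 229; x_2* = 6 + 0.5·229/7 = 22.3571.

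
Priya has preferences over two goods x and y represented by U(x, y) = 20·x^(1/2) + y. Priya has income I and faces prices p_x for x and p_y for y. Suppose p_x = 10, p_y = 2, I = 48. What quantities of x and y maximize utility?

Utility is quasi-linear in y; the FOC for x is 10/√x = p_x/p_y.
Solve: √x = 10·p_y/p_x, so x*(p_x,p_y) = (10·p_y/p_x)², and y* = (I − p_x·x*)/p_y.
Plugging in: x* = (10·2/10)² = 4, y* = 4.

x* = 4, y* = 4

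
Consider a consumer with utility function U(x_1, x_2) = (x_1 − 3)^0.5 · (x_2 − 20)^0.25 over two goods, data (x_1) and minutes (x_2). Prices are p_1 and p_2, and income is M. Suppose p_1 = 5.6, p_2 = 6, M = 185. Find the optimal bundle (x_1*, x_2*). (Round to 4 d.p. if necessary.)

This is Cobb-Douglas in (x_1−3, x_2−20): tangency gives 0.5·p_2·(x_2−20) = 0.25·p_1·(x_1−3).
Substituting into the budget: x_1* = 3 + 2/3·(M − 3·p_1 − 20·p_2)/p_1, and x_2* = 20 + 1/3·(…)/p_2.
Discretionary income = 185 − 3·5.6 − 20·6 = 48.2; x_1* = 3 + 2/3·48.2/5.6 = 8.7381; x_2* = 20 + 1/3·48.2/6 = 22.6778.

x_1* = 8.7381, x_2* = 22.6778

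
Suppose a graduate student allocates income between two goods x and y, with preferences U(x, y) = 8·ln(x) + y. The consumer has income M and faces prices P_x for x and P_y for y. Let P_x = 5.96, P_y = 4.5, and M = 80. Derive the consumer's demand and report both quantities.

x* = 6.0403, y* = 9.7778

MU_x = 8/x, MU_y = 1. Tangency: 8/x = P_x/P_y.
So x*(P_x,P_y) = 8·P_y/P_x, independent of income; and y* = (M − 8·P_y)/P_y.
At the given prices: x* = 8·4.5/5.96 = 6.0403, and y* = 9.7778.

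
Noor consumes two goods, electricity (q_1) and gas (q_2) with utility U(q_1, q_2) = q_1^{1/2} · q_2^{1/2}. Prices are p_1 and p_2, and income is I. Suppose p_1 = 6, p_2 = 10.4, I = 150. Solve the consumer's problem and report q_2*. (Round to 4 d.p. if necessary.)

q_2* = 7.2115

Tangency: MRS = q_2/q_1 = p_1/p_2.
Rearranging, p_2·q_2 = p_1·q_1. Substituting into the budget gives p_1·q_1·(1 + 1) = I.
Demand: q_1*(p_1,p_2,I) = 0.5·I/p_1 and q_2* = 0.5·I/p_2.
At p_1=6, p_2=10.4, I=150: q_2* = 0.5·150/10.4 = 7.2115.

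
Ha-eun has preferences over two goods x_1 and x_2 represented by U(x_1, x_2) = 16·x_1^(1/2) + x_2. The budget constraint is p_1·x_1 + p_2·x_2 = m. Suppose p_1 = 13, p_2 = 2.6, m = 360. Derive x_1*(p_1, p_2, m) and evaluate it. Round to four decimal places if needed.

MU_x_1 = 8/√x_1, MU_x_2 = 1. Tangency: 8/√x_1 = p_1/p_2.
Solve: √x_1 = 8·p_2/p_1, so x_1*(p_1,p_2) = (8·p_2/p_1)², and x_2* = (m − p_1·x_1*)/p_2.
Plugging in: x_1* = (8·2.6/13)² = 2.56.

x_1* = 2.56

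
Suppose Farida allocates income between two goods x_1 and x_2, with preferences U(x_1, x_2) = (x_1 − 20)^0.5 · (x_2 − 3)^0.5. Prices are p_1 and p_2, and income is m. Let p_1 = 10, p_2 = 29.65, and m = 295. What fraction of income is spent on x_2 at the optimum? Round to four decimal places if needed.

share on x_2 = 0.3118

MRS = (x_2−3)/(x_1−20). Tangency with p_1/p_2 gives x_2−3 = (p_1/p_2)·(x_1−20).
After buying the subsistence bundle (20, 3), a share 0.5 of the remaining income goes to x_1: x_1* = 20 + 0.5·(m − 20p_1 − 3p_2)/p_1.
Discretionary income = 295 − 20·10 − 3·29.65 = 6.05; x_1* = 20 + 0.5·6.05/10 = 20.3025; x_2* = 3 + 0.5·6.05/29.65 = 3.102.
Expenditure on x_2: 29.65·3.102 = 91.975; share = 0.3118.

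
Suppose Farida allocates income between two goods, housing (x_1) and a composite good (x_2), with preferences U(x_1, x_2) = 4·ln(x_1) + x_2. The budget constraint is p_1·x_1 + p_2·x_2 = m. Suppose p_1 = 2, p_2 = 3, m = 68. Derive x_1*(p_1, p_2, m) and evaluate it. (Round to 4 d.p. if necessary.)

x_1* = 6

MU_x_1 = 4/x_1, MU_x_2 = 1. Tangency: 4/x_1 = p_1/p_2.
So x_1*(p_1,p_2) = 4·p_2/p_1, independent of income; and x_2* = (m − 4·p_2)/p_2.
At the given prices: x_1* = 4·3/2 = 6.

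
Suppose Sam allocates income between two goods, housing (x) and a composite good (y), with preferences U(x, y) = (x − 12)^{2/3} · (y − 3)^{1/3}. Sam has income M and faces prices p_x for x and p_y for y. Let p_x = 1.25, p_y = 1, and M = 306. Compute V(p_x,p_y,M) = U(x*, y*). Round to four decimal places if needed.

Let x' = x−12, y' = y−3. MRS = 2·y'/x' = p_x/p_y.
Substituting into the budget: x* = 12 + 2/3·(M − 12·p_x − 3·p_y)/p_x, and y* = 3 + 1/3·(…)/p_y.
Discretionary income = 306 − 12·1.25 − 3·1 = 288; x* = 12 + 2/3·288/1.25 = 165.6; y* = 3 + 1/3·288/1 = 99.
Utility at the optimum: U(165.6, 99) = 131.3262.

V = 131.3262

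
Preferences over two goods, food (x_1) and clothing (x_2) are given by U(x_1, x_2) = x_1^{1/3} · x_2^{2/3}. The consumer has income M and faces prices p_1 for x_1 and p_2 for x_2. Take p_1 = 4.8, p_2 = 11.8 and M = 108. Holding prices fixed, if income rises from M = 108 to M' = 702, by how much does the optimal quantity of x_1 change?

Δx_1* = 41.25

The MRS is (1/2)·x_2/x_1. Set MRS = p_1/p_2.
So 1/3·p_2·x_2 = 2/3·p_1·x_1; combined with the budget, a share 1/3 of income goes to x_1.
Demand: x_1*(p_1,p_2,M) = 1/3·M/p_1 and x_2* = 2/3·M/p_2.
At p_1=4.8, p_2=11.8, M=108: x_1* = 1/3·108/4.8 = 7.5.
At M' = 702: x_1* = 48.75. Change: 48.75 − 7.5 = 41.25.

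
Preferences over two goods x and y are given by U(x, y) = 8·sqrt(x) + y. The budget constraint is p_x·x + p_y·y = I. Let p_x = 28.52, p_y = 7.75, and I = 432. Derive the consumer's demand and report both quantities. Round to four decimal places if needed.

x* = 1.1815, y* = 51.3941

Utility is quasi-linear in y; the FOC for x is 4/√x = p_x/p_y.
Solve: √x = 4·p_y/p_x, so x*(p_x,p_y) = (4·p_y/p_x)², and y* = (I − p_x·x*)/p_y.
Plugging in: x* = (4·7.75/28.52)² = 1.1815, y* = 51.3941.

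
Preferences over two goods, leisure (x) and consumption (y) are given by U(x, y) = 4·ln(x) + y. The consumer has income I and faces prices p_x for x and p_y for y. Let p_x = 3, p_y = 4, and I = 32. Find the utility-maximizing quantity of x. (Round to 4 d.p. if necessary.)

x* = 5.3333

At the given prices: x* = 4·4/3 = 5.3333.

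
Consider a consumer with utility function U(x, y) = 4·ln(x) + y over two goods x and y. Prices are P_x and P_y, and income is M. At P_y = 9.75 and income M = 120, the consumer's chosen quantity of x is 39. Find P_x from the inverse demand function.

Set MRS = P_x/P_y: (4/x)/1 = P_x/P_y.
So x*(P_x,P_y) = 4·P_y/P_x, independent of income; and y* = (M − 4·P_y)/P_y.
Set x* = 39 in the demand function and solve for P_x: P_x = 1.

P_x = 1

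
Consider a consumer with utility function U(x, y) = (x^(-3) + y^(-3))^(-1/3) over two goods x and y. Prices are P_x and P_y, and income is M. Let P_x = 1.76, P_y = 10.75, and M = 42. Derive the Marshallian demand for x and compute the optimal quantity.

x* = 4.8848

MRS = MU_x/MU_y = (y/x)^(4). Set equal to P_x/P_y.
Solve for the ratio: y/x = [P_x/P_y]^(0.25).
With the ratio pinned down, the budget gives x* = M/(P_x + P_y·(y/x)) and y* = (y/x)·x*.
Numerically y/x = 0.636101, so x* = 42/(1.76 + 10.75·0.636101) = 4.8848.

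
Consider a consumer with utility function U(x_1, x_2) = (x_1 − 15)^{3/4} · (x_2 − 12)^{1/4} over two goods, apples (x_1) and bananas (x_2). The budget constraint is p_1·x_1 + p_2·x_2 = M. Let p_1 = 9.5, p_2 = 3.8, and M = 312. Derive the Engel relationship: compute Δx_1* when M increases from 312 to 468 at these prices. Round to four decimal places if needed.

Let x_1' = x_1−15, x_2' = x_2−12. MRS = 3·x_2'/x_1' = p_1/p_2.
Substituting into the budget: x_1* = 15 + 0.75·(M − 15·p_1 − 12·p_2)/p_1, and x_2* = 12 + 0.25·(…)/p_2.
Discretionary income = 312 − 15·9.5 − 12·3.8 = 123.9; x_1* = 15 + 0.75·123.9/9.5 = 24.7816.
At M' = 468: x_1* = 37.0974. Change: 37.0974 − 24.7816 = 12.3158.

Δx_1* = 12.3158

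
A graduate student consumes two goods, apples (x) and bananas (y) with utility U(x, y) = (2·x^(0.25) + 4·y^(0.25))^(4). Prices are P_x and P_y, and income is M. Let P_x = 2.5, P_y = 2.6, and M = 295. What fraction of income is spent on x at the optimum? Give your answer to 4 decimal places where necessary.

share on x = 0.2868

MU_x ∝ 2·x^(-0.75), MU_y ∝ 4·y^(-0.75), so MRS = (1/2)·(y/x)^(0.75) = P_x/P_y.
Hence y/x = (2·P_x/P_y)^(1/(0.75)), i.e. raised to the 4/3 power.
Substitute y = (y/x)·x into the budget: x* = M/(P_x + P_y·(y/x)).
Numerically y/x = 2.391455, so x* = 295/(2.5 + 2.6·2.391455) = 33.8389 and y* = 2.391455·33.8389 = 80.9242.
Expenditure on x: 2.5·33.8389 = 84.5972; share = 0.2868.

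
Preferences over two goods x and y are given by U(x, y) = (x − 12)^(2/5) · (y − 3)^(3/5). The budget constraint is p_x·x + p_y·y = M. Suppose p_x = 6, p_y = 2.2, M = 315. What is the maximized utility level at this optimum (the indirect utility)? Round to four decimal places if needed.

V = 36.6985

This is Cobb-Douglas in (x−12, y−3): tangency gives 0.4·p_y·(y−3) = 0.6·p_x·(x−12).
Substituting into the budget: x* = 12 + 0.4·(M − 12·p_x − 3·p_y)/p_x, and y* = 3 + 0.6·(…)/p_y.
Discretionary income = 315 − 12·6 − 3·2.2 = 236.4; x* = 12 + 0.4·236.4/6 = 27.76; y* = 3 + 0.6·236.4/2.2 = 67.4727.
Utility at the optimum: U(27.76, 67.4727) = 36.6985.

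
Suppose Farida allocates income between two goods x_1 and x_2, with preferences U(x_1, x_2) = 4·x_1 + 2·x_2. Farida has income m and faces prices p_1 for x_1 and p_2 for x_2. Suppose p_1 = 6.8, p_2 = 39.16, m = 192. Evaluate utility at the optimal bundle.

V = 112.9412

Perfect substitutes: compare marginal utility per dollar. 4/p_1 vs 2/p_2 → 0.5882 vs 0.0511.
x_1 gives more utility per dollar, so spend all income on x_1: x_1* = m/p_1, x_2* = 0.
Numerically: x_1* = 28.2353, x_2* = 0.
Utility at the optimum: U(28.2353, 0) = 112.9412.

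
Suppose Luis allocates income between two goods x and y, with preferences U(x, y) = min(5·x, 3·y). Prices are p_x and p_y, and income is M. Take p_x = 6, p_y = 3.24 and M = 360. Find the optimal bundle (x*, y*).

x* = 31.5789, y* = 52.6316

Here 3·6 + 5·3.24 = 34.2, giving x* = 31.5789 and y* = 52.6316.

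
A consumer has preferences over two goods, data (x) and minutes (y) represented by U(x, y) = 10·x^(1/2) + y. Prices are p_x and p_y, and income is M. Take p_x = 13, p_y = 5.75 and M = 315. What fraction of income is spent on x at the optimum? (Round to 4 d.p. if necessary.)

share on x = 0.2018

Utility is quasi-linear in y; the FOC for x is 5/√x = p_x/p_y.
Thus x* = (5·p_y/p_x)² — independent of M — with the rest of income spent on y.
Plugging in: x* = (5·5.75/13)² = 4.8909, y* = 43.7249.
Expenditure on x: 13·4.8909 = 63.5817; share = 0.2018.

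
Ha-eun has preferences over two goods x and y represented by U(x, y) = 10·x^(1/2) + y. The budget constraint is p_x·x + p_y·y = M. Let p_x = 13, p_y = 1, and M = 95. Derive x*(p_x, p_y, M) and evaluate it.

x* = 0.1479

Set MRS = p_x/p_y: 5·x^(−1/2) = p_x/p_y.
Solve: √x = 5·p_y/p_x, so x*(p_x,p_y) = (5·p_y/p_x)², and y* = (M − p_x·x*)/p_y.
Plugging in: x* = (5·1/13)² = 0.1479.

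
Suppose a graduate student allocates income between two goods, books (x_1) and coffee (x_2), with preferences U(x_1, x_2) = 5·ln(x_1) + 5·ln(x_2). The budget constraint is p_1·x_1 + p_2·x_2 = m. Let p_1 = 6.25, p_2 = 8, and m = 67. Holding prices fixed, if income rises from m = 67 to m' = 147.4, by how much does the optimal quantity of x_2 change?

Demand: x_1*(p_1,p_2,m) = 0.5·m/p_1 and x_2* = 0.5·m/p_2.
At p_1=6.25, p_2=8, m=67: x_2* = 0.5·67/8 = 4.1875.
At m' = 147.4: x_2* = 9.2125. Change: 9.2125 − 4.1875 = 5.025.

Δx_2* = 5.025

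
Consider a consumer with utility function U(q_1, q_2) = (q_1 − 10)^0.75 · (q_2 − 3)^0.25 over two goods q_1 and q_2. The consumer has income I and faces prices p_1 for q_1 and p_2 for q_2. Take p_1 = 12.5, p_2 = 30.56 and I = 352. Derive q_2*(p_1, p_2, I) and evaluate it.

Substituting into the budget: q_1* = 10 + 0.75·(I − 10·p_1 − 3·p_2)/p_1, and q_2* = 3 + 0.25·(…)/p_2.
Discretionary income = 352 − 10·12.5 − 3·30.56 = 135.32; q_2* = 3 + 0.25·135.32/30.56 = 4.107.

q_2* = 4.107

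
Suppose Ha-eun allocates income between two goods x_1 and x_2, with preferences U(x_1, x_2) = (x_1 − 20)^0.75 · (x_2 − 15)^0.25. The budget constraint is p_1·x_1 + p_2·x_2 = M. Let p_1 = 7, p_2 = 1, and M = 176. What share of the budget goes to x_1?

MRS = 3·(x_2−15)/(x_1−20). Tangency with p_1/p_2 gives x_2−15 = (1/3)·(p_1/p_2)·(x_1−20).
Substituting into the budget: x_1* = 20 + 0.75·(M − 20·p_1 − 15·p_2)/p_1, and x_2* = 15 + 0.25·(…)/p_2.
Discretionary income = 176 − 20·7 − 15·1 = 21; x_1* = 20 + 0.75·21/7 = 22.25; x_2* = 15 + 0.25·21/1 = 20.25.
Expenditure on x_1: 7·22.25 = 155.75; share = 0.8849.

share on x_1 = 0.8849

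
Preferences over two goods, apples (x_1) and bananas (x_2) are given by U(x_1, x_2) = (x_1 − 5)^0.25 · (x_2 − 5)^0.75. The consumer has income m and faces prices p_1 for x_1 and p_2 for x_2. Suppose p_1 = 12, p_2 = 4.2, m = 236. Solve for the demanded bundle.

x_1* = 8.2292, x_2* = 32.6786

This is Cobb-Douglas in (x_1−5, x_2−5): tangency gives 0.25·p_2·(x_2−5) = 0.75·p_1·(x_1−5).
After buying the subsistence bundle (5, 5), a share 0.25 of the remaining income goes to x_1: x_1* = 5 + 0.25·(m − 5p_1 − 5p_2)/p_1.
Discretionary income = 236 − 5·12 − 5·4.2 = 155; x_1* = 5 + 0.25·155/12 = 8.2292; x_2* = 5 + 0.75·155/4.2 = 32.6786.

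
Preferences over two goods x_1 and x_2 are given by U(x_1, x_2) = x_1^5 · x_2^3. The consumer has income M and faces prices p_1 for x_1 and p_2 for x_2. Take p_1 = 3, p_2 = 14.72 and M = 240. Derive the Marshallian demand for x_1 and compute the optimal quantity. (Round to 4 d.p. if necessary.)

x_1* = 50

The MRS is (5/3)·x_2/x_1. Set MRS = p_1/p_2.
So 5·p_2·x_2 = 3·p_1·x_1; combined with the budget, a share 0.625 of income goes to x_1.
Demand: x_1*(p_1,p_2,M) = 0.625·M/p_1 and x_2* = 0.375·M/p_2.
At p_1=3, p_2=14.72, M=240: x_1* = 0.625·240/3 = 50.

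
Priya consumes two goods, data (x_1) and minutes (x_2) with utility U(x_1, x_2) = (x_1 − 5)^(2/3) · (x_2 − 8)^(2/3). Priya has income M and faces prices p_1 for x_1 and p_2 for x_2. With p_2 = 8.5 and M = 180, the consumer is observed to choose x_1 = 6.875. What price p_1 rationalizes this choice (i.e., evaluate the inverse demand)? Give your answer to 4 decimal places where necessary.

p_1 = 12.8

Let x_1' = x_1−5, x_2' = x_2−8. MRS = x_2'/x_1' = p_1/p_2.
After buying the subsistence bundle (5, 8), a share 0.5 of the remaining income goes to x_1: x_1* = 5 + 0.5·(M − 5p_1 − 8p_2)/p_1.
Set x_1* = 6.875 in the demand function and solve for p_1: p_1 = 12.8.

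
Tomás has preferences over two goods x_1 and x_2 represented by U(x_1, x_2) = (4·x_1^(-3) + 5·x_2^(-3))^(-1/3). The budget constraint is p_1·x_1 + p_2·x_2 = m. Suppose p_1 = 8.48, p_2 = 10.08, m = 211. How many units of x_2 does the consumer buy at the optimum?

x_2* = 11.4338

MRS = MU_x_1/MU_x_2 = (4/5)·(x_2/x_1)^(4). Set equal to p_1/p_2.
Solve for the ratio: x_2/x_1 = [(5/4)·p_1/p_2]^(0.25).
Substitute x_2 = (x_2/x_1)·x_1 into the budget: x_1* = m/(p_1 + p_2·(x_2/x_1)).
Numerically x_2/x_1 = 1.012655, so x_1* = 211/(8.48 + 10.08·1.012655) = 11.2909 and x_2* = 1.012655·11.2909 = 11.4338.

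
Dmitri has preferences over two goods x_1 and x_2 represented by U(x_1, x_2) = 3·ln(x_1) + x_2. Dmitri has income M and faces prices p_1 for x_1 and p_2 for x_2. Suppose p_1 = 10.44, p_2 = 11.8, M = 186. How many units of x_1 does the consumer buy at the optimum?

MU_x_1 = 3/x_1, MU_x_2 = 1. Tangency: 3/x_1 = p_1/p_2.
So x_1*(p_1,p_2) = 3·p_2/p_1, independent of income; and x_2* = (M − 3·p_2)/p_2.
At the given prices: x_1* = 3·11.8/10.44 = 3.3908.

x_1* = 3.3908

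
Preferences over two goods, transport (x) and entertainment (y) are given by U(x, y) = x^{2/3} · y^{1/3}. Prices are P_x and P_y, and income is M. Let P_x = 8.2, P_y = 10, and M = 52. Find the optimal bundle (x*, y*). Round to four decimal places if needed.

The MRS is 2·y/x. Set MRS = P_x/P_y.
So 2/3·P_y·y = 1/3·P_x·x; combined with the budget, a share 2/3 of income goes to x.
Demand: x*(P_x,P_y,M) = 2/3·M/P_x and y* = 1/3·M/P_y.
At P_x=8.2, P_y=10, M=52: x* = 2/3·52/8.2 = 4.2276, y* = 1.7333.

x* = 4.2276, y* = 1.7333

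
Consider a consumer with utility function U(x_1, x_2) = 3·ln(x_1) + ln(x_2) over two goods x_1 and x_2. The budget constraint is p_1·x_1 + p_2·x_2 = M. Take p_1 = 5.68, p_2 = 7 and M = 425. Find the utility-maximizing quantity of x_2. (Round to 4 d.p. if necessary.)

Demand: x_1*(p_1,p_2,M) = 0.75·M/p_1 and x_2* = 0.25·M/p_2.
At p_1=5.68, p_2=7, M=425: x_2* = 0.25·425/7 = 15.1786.

x_2* = 15.1786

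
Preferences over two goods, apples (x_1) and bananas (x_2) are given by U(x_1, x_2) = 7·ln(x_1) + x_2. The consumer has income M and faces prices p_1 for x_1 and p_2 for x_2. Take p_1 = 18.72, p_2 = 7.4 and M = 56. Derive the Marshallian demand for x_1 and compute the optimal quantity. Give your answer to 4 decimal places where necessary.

x_1* = 2.7671

Set MRS = p_1/p_2: (7/x_1)/1 = p_1/p_2.
So x_1*(p_1,p_2) = 7·p_2/p_1, independent of income; and x_2* = (M − 7·p_2)/p_2.
At the given prices: x_1* = 7·7.4/18.72 = 2.7671.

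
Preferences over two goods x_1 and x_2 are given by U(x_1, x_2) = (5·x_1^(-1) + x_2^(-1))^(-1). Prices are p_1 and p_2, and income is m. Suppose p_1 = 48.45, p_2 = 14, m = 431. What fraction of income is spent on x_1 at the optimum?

MRS = MU_x_1/MU_x_2 = 5·(x_2/x_1)^(2). Set equal to p_1/p_2.
Hence x_2/x_1 = ((1/5)·p_1/p_2)^(1/(2)), i.e. raised to the 0.5 power.
Substitute x_2 = (x_2/x_1)·x_1 into the budget: x_1* = m/(p_1 + p_2·(x_2/x_1)).
Numerically x_2/x_1 = 0.831951, so x_1* = 431/(48.45 + 14·0.831951) = 7.1717 and x_2* = 0.831951·7.1717 = 5.9665.
Expenditure on x_1: 48.45·7.1717 = 347.4689; share = 0.8062.

share on x_1 = 0.8062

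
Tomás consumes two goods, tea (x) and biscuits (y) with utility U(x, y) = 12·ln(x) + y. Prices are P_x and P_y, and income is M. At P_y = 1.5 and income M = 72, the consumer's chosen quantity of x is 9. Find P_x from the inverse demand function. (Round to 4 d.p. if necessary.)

P_x = 2

MU_x = 12/x, MU_y = 1. Tangency: 12/x = P_x/P_y.
So x*(P_x,P_y) = 12·P_y/P_x, independent of income; and y* = (M − 12·P_y)/P_y.
Set x* = 9 in the demand function and solve for P_x: P_x = 2.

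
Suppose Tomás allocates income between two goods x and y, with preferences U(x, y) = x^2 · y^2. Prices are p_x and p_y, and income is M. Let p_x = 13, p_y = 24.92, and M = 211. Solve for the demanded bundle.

MU_x/MU_y = (2·y)/(2·x); tangency sets this equal to p_x/p_y.
Rearranging, p_y·y = p_x·x. Substituting into the budget gives p_x·x·(1 + 1) = M.
Demand: x*(p_x,p_y,M) = 0.5·M/p_x and y* = 0.5·M/p_y.
At p_x=13, p_y=24.92, M=211: x* = 0.5·211/13 = 8.1154, y* = 4.2335.

x* = 8.1154, y* = 4.2335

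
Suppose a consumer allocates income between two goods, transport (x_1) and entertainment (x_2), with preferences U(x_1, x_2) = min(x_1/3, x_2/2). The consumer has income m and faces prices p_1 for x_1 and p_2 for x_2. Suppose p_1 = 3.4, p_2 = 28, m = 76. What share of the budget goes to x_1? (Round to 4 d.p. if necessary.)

share on x_1 = 0.1541

With perfect complements, no substitution: consume in ratio x_1:x_2 = 3:2.
Budget: p_1·x_1 + p_2·(2/3)·x_1 = m, so (3·p_1 + 2·p_2)·x_1 = 3·m.
Demand: x_1*(p_1,p_2,m) = 3·m/(3·p_1 + 2·p_2), x_2* = 2·m/(3·p_1 + 2·p_2).
Here 3·3.4 + 2·28 = 66.2, giving x_1* = 3.4441 and x_2* = 2.2961.
Expenditure on x_1: 3.4·3.4441 = 11.71; share = 0.1541.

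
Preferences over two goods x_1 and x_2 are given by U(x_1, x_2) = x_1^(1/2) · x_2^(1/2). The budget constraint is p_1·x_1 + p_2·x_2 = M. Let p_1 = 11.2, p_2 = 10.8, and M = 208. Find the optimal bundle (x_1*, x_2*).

MU_x_1/MU_x_2 = (0.5·x_2)/(0.5·x_1); tangency sets this equal to p_1/p_2.
So 0.5·p_2·x_2 = 0.5·p_1·x_1; combined with the budget, a share 0.5 of income goes to x_1.
Demand: x_1*(p_1,p_2,M) = 0.5·M/p_1 and x_2* = 0.5·M/p_2.
At p_1=11.2, p_2=10.8, M=208: x_1* = 0.5·208/11.2 = 9.2857, x_2* = 9.6296.

x_1* = 9.2857, x_2* = 9.6296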